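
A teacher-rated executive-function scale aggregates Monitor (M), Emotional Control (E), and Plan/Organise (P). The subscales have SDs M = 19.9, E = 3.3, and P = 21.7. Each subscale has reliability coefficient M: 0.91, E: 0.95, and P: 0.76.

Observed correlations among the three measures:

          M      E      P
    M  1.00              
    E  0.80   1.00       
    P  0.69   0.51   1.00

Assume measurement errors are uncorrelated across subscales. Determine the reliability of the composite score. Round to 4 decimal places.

Var(M+E+P) = 19.9² + 3.3² + 21.7² + 2·[19.9·3.3·0.80 + 19.9·21.7·0.69 + 3.3·21.7·0.51] = 877.79 + 774.04 = 1651.83.
With uncorrelated errors the cross-covariances are all true-score covariance, so they carry over unchanged; only the diagonal terms shrink to ρᵢσᵢ².
True-score variance = [19.9²·0.91 + 3.3²·0.95 + 21.7²·0.76] + 774.04 = 728.591 + 774.04 = 1502.63.
Reliability = 1502.63 / 1651.83 = 0.9097.

0.9097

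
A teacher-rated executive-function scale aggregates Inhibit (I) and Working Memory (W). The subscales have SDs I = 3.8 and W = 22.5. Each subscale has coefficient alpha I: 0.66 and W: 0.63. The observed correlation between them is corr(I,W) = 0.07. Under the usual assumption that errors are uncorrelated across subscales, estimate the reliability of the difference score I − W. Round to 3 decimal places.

0.622

Var(I−W) = 3.8² + 22.5² − 2·3.8·22.5·0.07 = 520.69 − 11.97 = 508.72.
With uncorrelated errors the cross-covariances are all true-score covariance, so they carry over unchanged; only the diagonal terms shrink to ρᵢσᵢ².
True-score variance = [3.8²·0.66 + 22.5²·0.63] − 11.97 = 328.468 − 11.97 = 316.498.
Reliability = 316.498 / 508.72 = 0.622.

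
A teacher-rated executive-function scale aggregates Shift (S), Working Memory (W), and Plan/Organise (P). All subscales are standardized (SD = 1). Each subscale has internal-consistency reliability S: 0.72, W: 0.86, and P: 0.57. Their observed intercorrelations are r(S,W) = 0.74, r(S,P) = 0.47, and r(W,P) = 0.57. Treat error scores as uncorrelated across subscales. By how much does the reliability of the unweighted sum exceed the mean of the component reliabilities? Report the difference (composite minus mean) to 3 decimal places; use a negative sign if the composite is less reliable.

0.154

Var(sum) = 3 + 3.56 = 6.56; true-score variance = 2.15 + 3.56 = 5.71; composite reliability = 0.8704.
Mean component reliability = 0.7167.
Difference = 0.8704 − 0.7167 = 0.154.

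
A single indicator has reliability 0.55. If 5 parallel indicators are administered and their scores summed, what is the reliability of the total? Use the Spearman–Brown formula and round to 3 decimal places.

0.859

ρ_k = kρ / (1 + (k−1)ρ) = 5·0.55 / (1 + 4·0.55) = 2.750 / 3.200 = 0.859.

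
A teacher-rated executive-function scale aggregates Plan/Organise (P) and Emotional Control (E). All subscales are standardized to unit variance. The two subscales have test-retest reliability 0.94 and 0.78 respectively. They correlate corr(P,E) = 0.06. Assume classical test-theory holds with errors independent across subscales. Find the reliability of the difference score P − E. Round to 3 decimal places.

Var(P−E) = 1 + 1 − 2·0.06 = 2 − 0.12 = 1.88.
Because errors are independent across components, Cov(Tᵢ,Tⱼ) = Cov(Xᵢ,Xⱼ); the off-diagonal part of the true-score variance is the same as above.
True-score variance = [0.94 + 0.78] − 0.12 = 1.72 − 0.12 = 1.6.
Reliability = 1.6 / 1.88 = 0.851.

0.851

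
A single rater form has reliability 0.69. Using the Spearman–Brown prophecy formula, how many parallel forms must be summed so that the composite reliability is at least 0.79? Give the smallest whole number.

2

k ≥ ρ*(1−ρ₁)/(ρ₁(1−ρ*)) = 0.79·0.31 / (0.69·0.21) = 1.690.
Smallest integer k = 2.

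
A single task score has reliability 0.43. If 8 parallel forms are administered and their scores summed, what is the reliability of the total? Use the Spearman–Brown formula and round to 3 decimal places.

0.858

ρ_k = kρ / (1 + (k−1)ρ) = 8·0.43 / (1 + 7·0.43) = 3.440 / 4.010 = 0.858.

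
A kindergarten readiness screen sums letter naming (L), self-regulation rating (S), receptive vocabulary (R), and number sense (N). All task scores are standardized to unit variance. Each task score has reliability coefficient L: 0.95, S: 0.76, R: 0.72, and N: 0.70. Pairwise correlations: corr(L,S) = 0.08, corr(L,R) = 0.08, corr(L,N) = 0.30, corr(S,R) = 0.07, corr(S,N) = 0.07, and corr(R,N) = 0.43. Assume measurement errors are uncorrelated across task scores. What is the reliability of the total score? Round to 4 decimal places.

0.8564

Var(L+S+R+N) = 4 + 2·[0.08 + 0.08 + 0.30 + 0.07 + 0.07 + 0.43] = 4 + 2.06 = 6.06.
With uncorrelated errors the cross-covariances are all true-score covariance, so they carry over unchanged; only the diagonal terms shrink to ρᵢσᵢ².
True-score variance = [0.95 + 0.76 + 0.72 + 0.70] + 2.06 = 3.13 + 2.06 = 5.19.
Reliability = 5.19 / 6.06 = 0.8564.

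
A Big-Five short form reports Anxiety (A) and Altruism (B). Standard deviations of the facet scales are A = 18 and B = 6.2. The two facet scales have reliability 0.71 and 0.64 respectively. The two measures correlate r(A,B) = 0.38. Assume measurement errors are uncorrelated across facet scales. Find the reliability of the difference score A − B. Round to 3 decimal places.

Var(A−B) = 18² + 6.2² − 2·18·6.2·0.38 = 362.44 − 84.816 = 277.624.
With uncorrelated errors the cross-covariances are all true-score covariance, so they carry over unchanged; only the diagonal terms shrink to ρᵢσᵢ².
True-score variance = [18²·0.71 + 6.2²·0.64] − 84.816 = 254.642 − 84.816 = 169.826.
Reliability = 169.826 / 277.624 = 0.612.

0.612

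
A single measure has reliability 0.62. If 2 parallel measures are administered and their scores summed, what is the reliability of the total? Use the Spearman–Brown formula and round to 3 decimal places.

0.765

ρ_k = kρ / (1 + (k−1)ρ) = 2·0.62 / (1 + 1·0.62) = 1.240 / 1.620 = 0.765.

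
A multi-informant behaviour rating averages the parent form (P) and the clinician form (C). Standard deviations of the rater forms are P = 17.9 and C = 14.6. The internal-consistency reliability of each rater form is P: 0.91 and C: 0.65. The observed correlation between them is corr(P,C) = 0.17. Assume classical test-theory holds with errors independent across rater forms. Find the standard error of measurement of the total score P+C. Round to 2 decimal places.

10.17

Var(total) = 533.57 + 88.8556 = 622.426.
True-score variance = 430.127 + 88.8556 = 518.983, so reliability = 0.8338.
Error variance = 622.426 − 518.983 = 103.443; SEM = √103.443 = 10.17.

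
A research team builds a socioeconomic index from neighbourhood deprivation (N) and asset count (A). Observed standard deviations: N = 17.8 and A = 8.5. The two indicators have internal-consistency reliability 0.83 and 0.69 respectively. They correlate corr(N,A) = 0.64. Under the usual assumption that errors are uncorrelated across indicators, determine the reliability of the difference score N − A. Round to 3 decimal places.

Var(N−A) = 17.8² + 8.5² − 2·17.8·8.5·0.64 = 389.09 − 193.664 = 195.426.
With uncorrelated errors the cross-covariances are all true-score covariance, so they carry over unchanged; only the diagonal terms shrink to ρᵢσᵢ².
True-score variance = [17.8²·0.83 + 8.5²·0.69] − 193.664 = 312.83 − 193.664 = 119.166.
Reliability = 119.166 / 195.426 = 0.610.

0.610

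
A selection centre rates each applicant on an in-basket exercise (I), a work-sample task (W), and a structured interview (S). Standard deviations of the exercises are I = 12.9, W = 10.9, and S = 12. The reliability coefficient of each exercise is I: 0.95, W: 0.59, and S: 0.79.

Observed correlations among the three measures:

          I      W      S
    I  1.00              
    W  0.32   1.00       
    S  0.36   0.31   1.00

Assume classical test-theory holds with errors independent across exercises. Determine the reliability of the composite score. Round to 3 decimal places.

0.877

Var(I+W+S) = 12.9² + 10.9² + 12² + 2·[12.9·10.9·0.32 + 12.9·12·0.36 + 10.9·12·0.31] = 429.22 + 282.542 = 711.762.
With uncorrelated errors the cross-covariances are all true-score covariance, so they carry over unchanged; only the diagonal terms shrink to ρᵢσᵢ².
True-score variance = [12.9²·0.95 + 10.9²·0.59 + 12²·0.79] + 282.542 = 341.947 + 282.542 = 624.49.
Reliability = 624.49 / 711.762 = 0.877.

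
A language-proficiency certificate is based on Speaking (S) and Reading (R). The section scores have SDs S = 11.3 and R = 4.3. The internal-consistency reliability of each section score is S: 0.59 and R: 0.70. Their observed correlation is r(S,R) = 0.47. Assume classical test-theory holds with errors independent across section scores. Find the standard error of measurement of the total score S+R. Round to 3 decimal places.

Var(total) = 146.18 + 45.6746 = 191.855.
True-score variance = 88.2801 + 45.6746 = 133.955, so reliability = 0.6982.
Error variance = 191.855 − 133.955 = 57.8999; SEM = √57.8999 = 7.609.

7.609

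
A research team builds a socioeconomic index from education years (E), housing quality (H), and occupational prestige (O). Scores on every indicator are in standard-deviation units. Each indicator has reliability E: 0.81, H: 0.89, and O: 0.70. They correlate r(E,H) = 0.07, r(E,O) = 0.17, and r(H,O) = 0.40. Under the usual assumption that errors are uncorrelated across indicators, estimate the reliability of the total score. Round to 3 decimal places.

Var(E+H+O) = 3 + 2·[0.07 + 0.17 + 0.40] = 3 + 1.28 = 4.28.
Because errors are independent across components, Cov(Tᵢ,Tⱼ) = Cov(Xᵢ,Xⱼ); the off-diagonal part of the true-score variance is the same as above.
True-score variance = [0.81 + 0.89 + 0.70] + 1.28 = 2.4 + 1.28 = 3.68.
Reliability = 3.68 / 4.28 = 0.860.

0.860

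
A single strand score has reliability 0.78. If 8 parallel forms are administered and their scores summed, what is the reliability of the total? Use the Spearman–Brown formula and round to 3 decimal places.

ρ_k = kρ / (1 + (k−1)ρ) = 8·0.78 / (1 + 7·0.78) = 6.240 / 6.460 = 0.966.

0.966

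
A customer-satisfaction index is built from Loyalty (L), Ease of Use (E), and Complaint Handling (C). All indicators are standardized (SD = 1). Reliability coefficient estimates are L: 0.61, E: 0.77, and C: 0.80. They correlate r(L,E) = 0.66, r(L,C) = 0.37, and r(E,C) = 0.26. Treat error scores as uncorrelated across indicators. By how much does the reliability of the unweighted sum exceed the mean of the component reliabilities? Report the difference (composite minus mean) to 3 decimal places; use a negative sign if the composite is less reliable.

0.126

Var(sum) = 3 + 2.58 = 5.58; true-score variance = 2.18 + 2.58 = 4.76; composite reliability = 0.8530.
Mean component reliability = 0.7267.
Difference = 0.8530 − 0.7267 = 0.126.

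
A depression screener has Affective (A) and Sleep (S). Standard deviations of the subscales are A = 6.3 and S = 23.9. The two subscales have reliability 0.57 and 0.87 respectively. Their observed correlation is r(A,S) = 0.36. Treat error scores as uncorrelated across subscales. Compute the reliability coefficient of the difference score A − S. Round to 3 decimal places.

0.818

Var(A−S) = 6.3² + 23.9² − 2·6.3·23.9·0.36 = 610.9 − 108.41 = 502.49.
Under uncorrelated errors the observed covariances equal the true-score covariances, so only the own-variance terms attenuate.
True-score variance = [6.3²·0.57 + 23.9²·0.87] − 108.41 = 519.576 − 108.41 = 411.166.
Reliability = 411.166 / 502.49 = 0.818.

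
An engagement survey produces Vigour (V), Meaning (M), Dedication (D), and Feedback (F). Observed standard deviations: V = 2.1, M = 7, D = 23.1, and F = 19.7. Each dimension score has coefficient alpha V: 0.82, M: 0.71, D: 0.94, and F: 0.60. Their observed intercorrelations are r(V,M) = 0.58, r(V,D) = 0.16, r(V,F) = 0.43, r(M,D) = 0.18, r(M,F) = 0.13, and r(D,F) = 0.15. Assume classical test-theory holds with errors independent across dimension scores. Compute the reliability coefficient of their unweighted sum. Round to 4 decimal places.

Var(V+M+D+F) = 2.1² + 7² + 23.1² + 19.7² + 2·[2.1·7·0.58 + 2.1·23.1·0.16 + 2.1·19.7·0.43 + 7·23.1·0.18 + 7·19.7·0.13 + 23.1·19.7·0.15] = 975.11 + 298.74 = 1273.85.
Because errors are independent across components, Cov(Tᵢ,Tⱼ) = Cov(Xᵢ,Xⱼ); the off-diagonal part of the true-score variance is the same as above.
True-score variance = [2.1²·0.82 + 7²·0.71 + 23.1²·0.94 + 19.7²·0.60] + 298.74 = 772.854 + 298.74 = 1071.59.
Reliability = 1071.59 / 1273.85 = 0.8412.

0.8412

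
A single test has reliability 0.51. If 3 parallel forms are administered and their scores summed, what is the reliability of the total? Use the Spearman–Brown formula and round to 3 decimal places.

ρ_k = kρ / (1 + (k−1)ρ) = 3·0.51 / (1 + 2·0.51) = 1.530 / 2.020 = 0.757.

0.757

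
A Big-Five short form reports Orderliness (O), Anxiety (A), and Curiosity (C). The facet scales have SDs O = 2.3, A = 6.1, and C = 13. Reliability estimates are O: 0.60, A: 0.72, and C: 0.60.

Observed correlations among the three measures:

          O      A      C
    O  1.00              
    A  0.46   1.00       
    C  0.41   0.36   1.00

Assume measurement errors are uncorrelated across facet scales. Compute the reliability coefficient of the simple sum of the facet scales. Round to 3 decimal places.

0.738

Var(O+A+C) = 2.3² + 6.1² + 13² + 2·[2.3·6.1·0.46 + 2.3·13·0.41 + 6.1·13·0.36] = 211.5 + 94.5216 = 306.022.
Under uncorrelated errors the observed covariances equal the true-score covariances, so only the own-variance terms attenuate.
True-score variance = [2.3²·0.60 + 6.1²·0.72 + 13²·0.60] + 94.5216 = 131.365 + 94.5216 = 225.887.
Reliability = 225.887 / 306.022 = 0.738.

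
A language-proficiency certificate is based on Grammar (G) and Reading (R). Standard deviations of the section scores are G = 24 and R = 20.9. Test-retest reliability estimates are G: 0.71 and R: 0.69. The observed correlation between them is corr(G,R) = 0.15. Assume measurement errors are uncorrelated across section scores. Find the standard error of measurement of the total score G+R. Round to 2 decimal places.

Var(total) = 1012.81 + 150.48 = 1163.29.
True-score variance = 710.359 + 150.48 = 860.839, so reliability = 0.7400.
Error variance = 1163.29 − 860.839 = 302.451; SEM = √302.451 = 17.39.

17.39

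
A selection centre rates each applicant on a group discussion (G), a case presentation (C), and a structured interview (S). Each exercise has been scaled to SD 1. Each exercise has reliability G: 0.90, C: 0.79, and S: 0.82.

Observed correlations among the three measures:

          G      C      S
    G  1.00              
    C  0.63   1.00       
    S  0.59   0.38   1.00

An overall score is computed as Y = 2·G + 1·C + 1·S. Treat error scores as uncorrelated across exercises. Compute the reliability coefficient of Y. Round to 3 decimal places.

Var(Y) = 2² + 1 + 1 + 2·[2·0.63 + 2·0.59 + 0.38] = 6 + 5.64 = 11.64.
Because errors are independent across components, Cov(Tᵢ,Tⱼ) = Cov(Xᵢ,Xⱼ); the off-diagonal part of the true-score variance is the same as above.
True-score variance = [2²·0.90 + 0.79 + 0.82] + 5.64 = 5.21 + 5.64 = 10.85.
Reliability = 10.85 / 11.64 = 0.932.

0.932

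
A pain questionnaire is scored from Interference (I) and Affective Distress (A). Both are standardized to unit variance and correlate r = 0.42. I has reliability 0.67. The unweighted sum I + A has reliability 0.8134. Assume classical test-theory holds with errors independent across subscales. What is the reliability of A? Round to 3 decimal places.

0.800

Var(I+A) = 2 + 2·0.42 = 2.840.
True-score variance = ρ_I + ρ_A + 2·0.42, so 0.8134 = (0.67 + ρ_A + 0.84) / 2.840.
ρ_A = 0.8134·2.840 − 0.67 − 0.84 = 0.800.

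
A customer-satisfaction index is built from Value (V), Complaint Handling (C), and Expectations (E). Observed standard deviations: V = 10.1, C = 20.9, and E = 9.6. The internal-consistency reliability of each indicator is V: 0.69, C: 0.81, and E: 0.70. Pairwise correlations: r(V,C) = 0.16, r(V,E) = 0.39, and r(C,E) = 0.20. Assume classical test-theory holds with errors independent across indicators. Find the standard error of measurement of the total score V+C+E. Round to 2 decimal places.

Var(total) = 630.98 + 223.434 = 854.414.
True-score variance = 488.715 + 223.434 = 712.149, so reliability = 0.8335.
Error variance = 854.414 − 712.149 = 142.265; SEM = √142.265 = 11.93.

11.93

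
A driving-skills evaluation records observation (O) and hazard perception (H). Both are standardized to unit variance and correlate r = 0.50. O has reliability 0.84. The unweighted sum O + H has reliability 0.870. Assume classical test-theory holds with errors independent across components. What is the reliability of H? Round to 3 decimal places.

0.770

Var(O+H) = 2 + 2·0.50 = 3.000.
True-score variance = ρ_O + ρ_H + 2·0.50, so 0.870 = (0.84 + ρ_H + 1.00) / 3.000.
ρ_H = 0.870·3.000 − 0.84 − 1.00 = 0.770.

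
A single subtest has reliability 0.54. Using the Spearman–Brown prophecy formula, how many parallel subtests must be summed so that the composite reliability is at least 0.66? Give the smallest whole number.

2

k ≥ ρ*(1−ρ₁)/(ρ₁(1−ρ*)) = 0.66·0.46 / (0.54·0.34) = 1.654.
Smallest integer k = 2.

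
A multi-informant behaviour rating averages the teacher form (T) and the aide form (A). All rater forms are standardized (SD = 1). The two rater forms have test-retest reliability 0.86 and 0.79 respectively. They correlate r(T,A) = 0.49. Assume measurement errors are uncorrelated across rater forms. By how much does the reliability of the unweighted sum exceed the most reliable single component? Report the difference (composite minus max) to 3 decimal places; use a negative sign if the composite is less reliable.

0.023

Var(sum) = 2 + 0.98 = 2.98; true-score variance = 1.65 + 0.98 = 2.63; composite reliability = 0.8826.
Max component reliability = 0.8600.
Difference = 0.8826 − 0.8600 = 0.023.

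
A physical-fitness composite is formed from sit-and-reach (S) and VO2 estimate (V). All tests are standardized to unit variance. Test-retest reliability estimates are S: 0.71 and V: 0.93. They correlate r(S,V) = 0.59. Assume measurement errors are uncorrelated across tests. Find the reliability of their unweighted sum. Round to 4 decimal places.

Var(S+V) = 2 + 2·[0.59] = 2 + 1.18 = 3.18.
Because errors are independent across components, Cov(Tᵢ,Tⱼ) = Cov(Xᵢ,Xⱼ); the off-diagonal part of the true-score variance is the same as above.
True-score variance = [0.71 + 0.93] + 1.18 = 1.64 + 1.18 = 2.82.
Reliability = 2.82 / 3.18 = 0.8868.

0.8868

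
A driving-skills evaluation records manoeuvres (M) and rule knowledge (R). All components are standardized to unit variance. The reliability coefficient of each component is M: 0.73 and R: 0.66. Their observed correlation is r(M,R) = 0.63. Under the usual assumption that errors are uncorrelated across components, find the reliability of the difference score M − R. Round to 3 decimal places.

0.176

Var(M−R) = 1 + 1 − 2·0.63 = 2 − 1.26 = 0.74.
Because errors are independent across components, Cov(Tᵢ,Tⱼ) = Cov(Xᵢ,Xⱼ); the off-diagonal part of the true-score variance is the same as above.
True-score variance = [0.73 + 0.66] − 1.26 = 1.39 − 1.26 = 0.13.
Reliability = 0.13 / 0.74 = 0.176.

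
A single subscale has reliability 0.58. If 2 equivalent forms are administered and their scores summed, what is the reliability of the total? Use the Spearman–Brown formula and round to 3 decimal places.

0.734

ρ_k = kρ / (1 + (k−1)ρ) = 2·0.58 / (1 + 1·0.58) = 1.160 / 1.580 = 0.734.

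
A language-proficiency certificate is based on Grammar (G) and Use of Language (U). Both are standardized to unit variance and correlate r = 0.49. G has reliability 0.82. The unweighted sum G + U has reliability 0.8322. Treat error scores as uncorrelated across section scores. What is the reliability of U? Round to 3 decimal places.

0.680

Var(G+U) = 2 + 2·0.49 = 2.980.
True-score variance = ρ_G + ρ_U + 2·0.49, so 0.8322 = (0.82 + ρ_U + 0.98) / 2.980.
ρ_U = 0.8322·2.980 − 0.82 − 0.98 = 0.680.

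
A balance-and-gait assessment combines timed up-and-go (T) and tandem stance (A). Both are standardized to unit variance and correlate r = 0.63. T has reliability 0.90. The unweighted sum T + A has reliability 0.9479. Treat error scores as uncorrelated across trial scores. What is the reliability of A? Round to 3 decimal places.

0.930

Var(T+A) = 2 + 2·0.63 = 3.260.
True-score variance = ρ_T + ρ_A + 2·0.63, so 0.9479 = (0.90 + ρ_A + 1.26) / 3.260.
ρ_A = 0.9479·3.260 − 0.90 − 1.26 = 0.930.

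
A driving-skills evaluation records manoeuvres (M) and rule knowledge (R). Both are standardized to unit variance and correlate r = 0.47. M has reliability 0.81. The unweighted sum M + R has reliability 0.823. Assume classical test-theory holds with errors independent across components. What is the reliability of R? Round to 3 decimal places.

0.670

Var(M+R) = 2 + 2·0.47 = 2.940.
True-score variance = ρ_M + ρ_R + 2·0.47, so 0.823 = (0.81 + ρ_R + 0.94) / 2.940.
ρ_R = 0.823·2.940 − 0.81 − 0.94 = 0.670.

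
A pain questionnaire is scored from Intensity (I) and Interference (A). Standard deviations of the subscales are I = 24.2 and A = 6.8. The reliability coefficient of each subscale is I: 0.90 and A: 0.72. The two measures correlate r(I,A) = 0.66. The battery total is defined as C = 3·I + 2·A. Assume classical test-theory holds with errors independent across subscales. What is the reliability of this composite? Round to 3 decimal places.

Var(C) = 3²·24.2² + 2²·6.8² + 2·[6·24.2·6.8·0.66] = 5455.72 + 1303.32 = 6759.04.
With uncorrelated errors the cross-covariances are all true-score covariance, so they carry over unchanged; only the diagonal terms shrink to ρᵢσᵢ².
True-score variance = [3²·24.2²·0.90 + 2²·6.8²·0.72] + 1303.32 = 4876.86 + 1303.32 = 6180.17.
Reliability = 6180.17 / 6759.04 = 0.914.

0.914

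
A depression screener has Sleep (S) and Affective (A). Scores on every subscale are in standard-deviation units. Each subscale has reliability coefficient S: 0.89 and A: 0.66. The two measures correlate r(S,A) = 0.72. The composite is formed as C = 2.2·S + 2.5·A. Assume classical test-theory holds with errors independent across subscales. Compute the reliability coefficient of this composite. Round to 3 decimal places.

0.860

Var(C) = 2.2² + 2.5² + 2·[5.5·0.72] = 11.09 + 7.92 = 19.01.
Because errors are independent across components, Cov(Tᵢ,Tⱼ) = Cov(Xᵢ,Xⱼ); the off-diagonal part of the true-score variance is the same as above.
True-score variance = [2.2²·0.89 + 2.5²·0.66] + 7.92 = 8.4326 + 7.92 = 16.3526.
Reliability = 16.3526 / 19.01 = 0.860.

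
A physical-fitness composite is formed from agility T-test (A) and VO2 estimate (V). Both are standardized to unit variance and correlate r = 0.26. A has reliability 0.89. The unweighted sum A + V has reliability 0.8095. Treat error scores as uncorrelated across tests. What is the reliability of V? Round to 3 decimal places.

0.630

Var(A+V) = 2 + 2·0.26 = 2.520.
True-score variance = ρ_A + ρ_V + 2·0.26, so 0.8095 = (0.89 + ρ_V + 0.52) / 2.520.
ρ_V = 0.8095·2.520 − 0.89 − 0.52 = 0.630.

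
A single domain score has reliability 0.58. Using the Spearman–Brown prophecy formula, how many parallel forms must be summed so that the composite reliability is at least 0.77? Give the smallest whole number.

3

k ≥ ρ*(1−ρ₁)/(ρ₁(1−ρ*)) = 0.77·0.42 / (0.58·0.23) = 2.424.
Smallest integer k = 3.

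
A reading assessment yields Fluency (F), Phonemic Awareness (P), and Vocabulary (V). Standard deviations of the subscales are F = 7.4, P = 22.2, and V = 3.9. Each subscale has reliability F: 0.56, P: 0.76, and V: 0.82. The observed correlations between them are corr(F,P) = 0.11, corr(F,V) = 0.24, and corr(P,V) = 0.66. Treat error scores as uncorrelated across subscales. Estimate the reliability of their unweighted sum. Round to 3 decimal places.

Var(F+P+V) = 7.4² + 22.2² + 3.9² + 2·[7.4·22.2·0.11 + 7.4·3.9·0.24 + 22.2·3.9·0.66] = 562.81 + 164.28 = 727.09.
Because errors are independent across components, Cov(Tᵢ,Tⱼ) = Cov(Xᵢ,Xⱼ); the off-diagonal part of the true-score variance is the same as above.
True-score variance = [7.4²·0.56 + 22.2²·0.76 + 3.9²·0.82] + 164.28 = 417.696 + 164.28 = 581.976.
Reliability = 581.976 / 727.09 = 0.800.

0.800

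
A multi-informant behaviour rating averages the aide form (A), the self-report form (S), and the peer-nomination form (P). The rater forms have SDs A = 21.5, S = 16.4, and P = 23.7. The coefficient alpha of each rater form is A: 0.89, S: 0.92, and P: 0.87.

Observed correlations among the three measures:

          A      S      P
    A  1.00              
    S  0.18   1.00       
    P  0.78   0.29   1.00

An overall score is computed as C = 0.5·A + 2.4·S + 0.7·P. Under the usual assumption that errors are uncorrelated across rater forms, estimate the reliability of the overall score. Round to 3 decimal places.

0.937

Var(C) = 0.5²·21.5² + 2.4²·16.4² + 0.7²·23.7² + 2·[1.2·21.5·16.4·0.18 + 0.35·21.5·23.7·0.78 + 1.68·16.4·23.7·0.29] = 1940 + 809.267 = 2749.27.
Under uncorrelated errors the observed covariances equal the true-score covariances, so only the own-variance terms attenuate.
True-score variance = [0.5²·21.5²·0.89 + 2.4²·16.4²·0.92 + 0.7²·23.7²·0.87] + 809.267 = 1767.57 + 809.267 = 2576.84.
Reliability = 2576.84 / 2749.27 = 0.937.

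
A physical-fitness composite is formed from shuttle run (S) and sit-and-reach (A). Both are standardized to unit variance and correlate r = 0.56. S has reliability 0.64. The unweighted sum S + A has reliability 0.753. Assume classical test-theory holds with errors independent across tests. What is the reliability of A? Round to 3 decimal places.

Var(S+A) = 2 + 2·0.56 = 3.120.
True-score variance = ρ_S + ρ_A + 2·0.56, so 0.753 = (0.64 + ρ_A + 1.12) / 3.120.
ρ_A = 0.753·3.120 − 0.64 − 1.12 = 0.589.

0.589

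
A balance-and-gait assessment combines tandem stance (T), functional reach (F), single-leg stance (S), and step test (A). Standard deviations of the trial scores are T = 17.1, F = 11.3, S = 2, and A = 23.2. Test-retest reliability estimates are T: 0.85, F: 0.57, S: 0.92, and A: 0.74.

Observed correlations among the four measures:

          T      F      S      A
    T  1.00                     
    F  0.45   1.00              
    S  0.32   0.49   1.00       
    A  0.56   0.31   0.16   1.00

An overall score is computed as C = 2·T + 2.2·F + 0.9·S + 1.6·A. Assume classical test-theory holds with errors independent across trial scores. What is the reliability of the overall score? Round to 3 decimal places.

0.867

Var(C) = 2²·17.1² + 2.2²·11.3² + 0.9²·2² + 1.6²·23.2² + 2·[4.4·17.1·11.3·0.45 + 1.8·17.1·2·0.32 + 3.2·17.1·23.2·0.56 + 1.98·11.3·2·0.49 + 3.52·11.3·23.2·0.31 + 1.44·2·23.2·0.16] = 3168.79 + 2863.81 = 6032.6.
Because errors are independent across components, Cov(Tᵢ,Tⱼ) = Cov(Xᵢ,Xⱼ); the off-diagonal part of the true-score variance is the same as above.
True-score variance = [2²·17.1²·0.85 + 2.2²·11.3²·0.57 + 0.9²·2²·0.92 + 1.6²·23.2²·0.74] + 2863.81 = 2369.09 + 2863.81 = 5232.89.
Reliability = 5232.89 / 6032.6 = 0.867.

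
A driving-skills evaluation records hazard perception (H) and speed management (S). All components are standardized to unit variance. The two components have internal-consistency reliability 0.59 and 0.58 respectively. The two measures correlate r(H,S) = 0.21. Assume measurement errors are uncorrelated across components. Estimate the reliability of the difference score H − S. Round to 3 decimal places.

0.475

Var(H−S) = 1 + 1 − 2·0.21 = 2 − 0.42 = 1.58.
With uncorrelated errors the cross-covariances are all true-score covariance, so they carry over unchanged; only the diagonal terms shrink to ρᵢσᵢ².
True-score variance = [0.59 + 0.58] − 0.42 = 1.17 − 0.42 = 0.75.
Reliability = 0.75 / 1.58 = 0.475.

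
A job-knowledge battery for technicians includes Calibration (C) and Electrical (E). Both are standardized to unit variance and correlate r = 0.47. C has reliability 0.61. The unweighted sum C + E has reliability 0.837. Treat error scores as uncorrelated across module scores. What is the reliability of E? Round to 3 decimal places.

0.911

Var(C+E) = 2 + 2·0.47 = 2.940.
True-score variance = ρ_C + ρ_E + 2·0.47, so 0.837 = (0.61 + ρ_E + 0.94) / 2.940.
ρ_E = 0.837·2.940 − 0.61 − 0.94 = 0.911.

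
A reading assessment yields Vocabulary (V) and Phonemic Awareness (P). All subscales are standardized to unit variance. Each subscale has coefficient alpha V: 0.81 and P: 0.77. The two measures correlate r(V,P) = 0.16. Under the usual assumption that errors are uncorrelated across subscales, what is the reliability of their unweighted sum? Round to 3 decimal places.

0.819

Var(V+P) = 2 + 2·[0.16] = 2 + 0.32 = 2.32.
Because errors are independent across components, Cov(Tᵢ,Tⱼ) = Cov(Xᵢ,Xⱼ); the off-diagonal part of the true-score variance is the same as above.
True-score variance = [0.81 + 0.77] + 0.32 = 1.58 + 0.32 = 1.9.
Reliability = 1.9 / 2.32 = 0.819.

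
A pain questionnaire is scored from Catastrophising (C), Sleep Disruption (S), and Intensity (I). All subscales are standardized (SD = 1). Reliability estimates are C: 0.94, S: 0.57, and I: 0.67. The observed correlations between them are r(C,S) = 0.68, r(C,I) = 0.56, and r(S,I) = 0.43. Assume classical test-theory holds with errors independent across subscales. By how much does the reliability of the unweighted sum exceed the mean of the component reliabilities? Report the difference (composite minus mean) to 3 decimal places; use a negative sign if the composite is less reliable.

Var(sum) = 3 + 3.34 = 6.34; true-score variance = 2.18 + 3.34 = 5.52; composite reliability = 0.8707.
Mean component reliability = 0.7267.
Difference = 0.8707 − 0.7267 = 0.144.

0.144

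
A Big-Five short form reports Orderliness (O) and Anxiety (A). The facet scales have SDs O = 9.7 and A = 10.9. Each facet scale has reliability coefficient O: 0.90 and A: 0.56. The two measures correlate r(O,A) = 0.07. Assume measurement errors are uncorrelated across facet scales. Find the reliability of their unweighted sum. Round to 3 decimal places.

0.729

Var(O+A) = 9.7² + 10.9² + 2·[9.7·10.9·0.07] = 212.9 + 14.8022 = 227.702.
Under uncorrelated errors the observed covariances equal the true-score covariances, so only the own-variance terms attenuate.
True-score variance = [9.7²·0.90 + 10.9²·0.56] + 14.8022 = 151.215 + 14.8022 = 166.017.
Reliability = 166.017 / 227.702 = 0.729.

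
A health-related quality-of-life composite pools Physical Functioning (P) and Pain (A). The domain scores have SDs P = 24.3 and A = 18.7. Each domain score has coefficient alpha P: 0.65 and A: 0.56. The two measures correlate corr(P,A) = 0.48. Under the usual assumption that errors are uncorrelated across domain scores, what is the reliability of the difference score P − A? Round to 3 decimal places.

0.285

Var(P−A) = 24.3² + 18.7² − 2·24.3·18.7·0.48 = 940.18 − 436.234 = 503.946.
Under uncorrelated errors the observed covariances equal the true-score covariances, so only the own-variance terms attenuate.
True-score variance = [24.3²·0.65 + 18.7²·0.56] − 436.234 = 579.645 − 436.234 = 143.411.
Reliability = 143.411 / 503.946 = 0.285.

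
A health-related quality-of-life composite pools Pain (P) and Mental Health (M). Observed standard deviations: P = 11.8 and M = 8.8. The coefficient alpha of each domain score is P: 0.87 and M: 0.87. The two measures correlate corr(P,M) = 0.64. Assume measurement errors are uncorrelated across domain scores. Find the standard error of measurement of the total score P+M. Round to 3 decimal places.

Var(total) = 216.68 + 132.915 = 349.595.
True-score variance = 188.512 + 132.915 = 321.427, so reliability = 0.9194.
Error variance = 349.595 − 321.427 = 28.1684; SEM = √28.1684 = 5.307.

5.307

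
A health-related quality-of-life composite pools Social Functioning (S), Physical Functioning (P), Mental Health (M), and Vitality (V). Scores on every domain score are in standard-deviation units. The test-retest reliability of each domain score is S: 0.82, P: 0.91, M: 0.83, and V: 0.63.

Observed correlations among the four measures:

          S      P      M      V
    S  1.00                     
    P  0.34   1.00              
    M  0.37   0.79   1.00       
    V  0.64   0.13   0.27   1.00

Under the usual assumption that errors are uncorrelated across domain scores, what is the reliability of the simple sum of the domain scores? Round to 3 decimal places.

0.911

Var(S+P+M+V) = 4 + 2·[0.34 + 0.37 + 0.64 + 0.79 + 0.13 + 0.27] = 4 + 5.08 = 9.08.
Under uncorrelated errors the observed covariances equal the true-score covariances, so only the own-variance terms attenuate.
True-score variance = [0.82 + 0.91 + 0.83 + 0.63] + 5.08 = 3.19 + 5.08 = 8.27.
Reliability = 8.27 / 9.08 = 0.911.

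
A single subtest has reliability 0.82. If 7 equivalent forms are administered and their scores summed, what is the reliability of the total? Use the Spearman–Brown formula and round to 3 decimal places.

0.970

ρ_k = kρ / (1 + (k−1)ρ) = 7·0.82 / (1 + 6·0.82) = 5.740 / 5.920 = 0.970.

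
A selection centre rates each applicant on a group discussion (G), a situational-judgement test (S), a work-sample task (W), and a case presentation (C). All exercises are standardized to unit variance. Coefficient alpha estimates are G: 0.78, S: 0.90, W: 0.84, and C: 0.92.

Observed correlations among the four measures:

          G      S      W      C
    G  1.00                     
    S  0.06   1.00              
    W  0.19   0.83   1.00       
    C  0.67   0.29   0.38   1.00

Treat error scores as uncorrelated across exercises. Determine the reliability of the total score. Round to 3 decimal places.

Var(G+S+W+C) = 4 + 2·[0.06 + 0.19 + 0.67 + 0.83 + 0.29 + 0.38] = 4 + 4.84 = 8.84.
Under uncorrelated errors the observed covariances equal the true-score covariances, so only the own-variance terms attenuate.
True-score variance = [0.78 + 0.90 + 0.84 + 0.92] + 4.84 = 3.44 + 4.84 = 8.28.
Reliability = 8.28 / 8.84 = 0.937.

0.937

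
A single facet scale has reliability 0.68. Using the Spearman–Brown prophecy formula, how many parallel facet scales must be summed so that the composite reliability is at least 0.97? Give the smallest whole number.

16

k ≥ ρ*(1−ρ₁)/(ρ₁(1−ρ*)) = 0.97·0.32 / (0.68·0.03) = 15.216.
Smallest integer k = 16.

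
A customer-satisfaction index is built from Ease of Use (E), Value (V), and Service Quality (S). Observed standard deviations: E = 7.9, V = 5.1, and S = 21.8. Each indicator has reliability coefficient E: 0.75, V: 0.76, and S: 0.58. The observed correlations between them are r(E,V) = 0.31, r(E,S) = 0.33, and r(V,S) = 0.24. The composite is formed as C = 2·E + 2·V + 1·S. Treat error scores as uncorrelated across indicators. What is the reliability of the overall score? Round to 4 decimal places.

Var(C) = 2²·7.9² + 2²·5.1² + 21.8² + 2·[4·7.9·5.1·0.31 + 2·7.9·21.8·0.33 + 2·5.1·21.8·0.24] = 828.92 + 433.982 = 1262.9.
Because errors are independent across components, Cov(Tᵢ,Tⱼ) = Cov(Xᵢ,Xⱼ); the off-diagonal part of the true-score variance is the same as above.
True-score variance = [2²·7.9²·0.75 + 2²·5.1²·0.76 + 21.8²·0.58] + 433.982 = 541.94 + 433.982 = 975.922.
Reliability = 975.922 / 1262.9 = 0.7728.

0.7728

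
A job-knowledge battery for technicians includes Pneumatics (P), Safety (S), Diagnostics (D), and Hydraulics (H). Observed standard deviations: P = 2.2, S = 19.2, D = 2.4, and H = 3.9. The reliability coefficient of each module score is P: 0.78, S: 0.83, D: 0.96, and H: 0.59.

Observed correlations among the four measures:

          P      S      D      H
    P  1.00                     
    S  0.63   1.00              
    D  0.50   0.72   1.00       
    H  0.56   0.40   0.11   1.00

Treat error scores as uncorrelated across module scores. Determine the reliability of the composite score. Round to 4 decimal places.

0.8812

Var(P+S+D+H) = 2.2² + 19.2² + 2.4² + 3.9² + 2·[2.2·19.2·0.63 + 2.2·2.4·0.50 + 2.2·3.9·0.56 + 19.2·2.4·0.72 + 19.2·3.9·0.40 + 2.4·3.9·0.11] = 394.45 + 196.43 = 590.88.
Because errors are independent across components, Cov(Tᵢ,Tⱼ) = Cov(Xᵢ,Xⱼ); the off-diagonal part of the true-score variance is the same as above.
True-score variance = [2.2²·0.78 + 19.2²·0.83 + 2.4²·0.96 + 3.9²·0.59] + 196.43 = 324.25 + 196.43 = 520.68.
Reliability = 520.68 / 590.88 = 0.8812.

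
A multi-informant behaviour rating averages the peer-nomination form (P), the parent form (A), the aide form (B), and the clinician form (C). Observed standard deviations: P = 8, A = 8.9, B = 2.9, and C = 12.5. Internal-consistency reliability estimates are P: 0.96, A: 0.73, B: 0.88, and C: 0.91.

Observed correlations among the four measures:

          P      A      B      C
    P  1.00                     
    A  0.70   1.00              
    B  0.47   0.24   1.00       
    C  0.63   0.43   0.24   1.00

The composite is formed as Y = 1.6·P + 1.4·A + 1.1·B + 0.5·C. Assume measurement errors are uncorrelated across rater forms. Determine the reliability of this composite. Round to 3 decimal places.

Var(Y) = 1.6²·8² + 1.4²·8.9² + 1.1²·2.9² + 0.5²·12.5² + 2·[2.24·8·8.9·0.70 + 1.76·8·2.9·0.47 + 0.8·8·12.5·0.63 + 1.54·8.9·2.9·0.24 + 0.7·8.9·12.5·0.43 + 0.55·2.9·12.5·0.24] = 368.33 + 458.087 = 826.417.
With uncorrelated errors the cross-covariances are all true-score covariance, so they carry over unchanged; only the diagonal terms shrink to ρᵢσᵢ².
True-score variance = [1.6²·8²·0.96 + 1.4²·8.9²·0.73 + 1.1²·2.9²·0.88 + 0.5²·12.5²·0.91] + 458.087 = 315.122 + 458.087 = 773.208.
Reliability = 773.208 / 826.417 = 0.936.

0.936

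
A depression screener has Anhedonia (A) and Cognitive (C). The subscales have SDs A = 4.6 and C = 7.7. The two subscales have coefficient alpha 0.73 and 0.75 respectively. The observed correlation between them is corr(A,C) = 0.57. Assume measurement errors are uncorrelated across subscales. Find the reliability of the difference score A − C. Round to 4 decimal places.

0.4875

Var(A−C) = 4.6² + 7.7² − 2·4.6·7.7·0.57 = 80.45 − 40.3788 = 40.0712.
With uncorrelated errors the cross-covariances are all true-score covariance, so they carry over unchanged; only the diagonal terms shrink to ρᵢσᵢ².
True-score variance = [4.6²·0.73 + 7.7²·0.75] − 40.3788 = 59.9143 − 40.3788 = 19.5355.
Reliability = 19.5355 / 40.0712 = 0.4875.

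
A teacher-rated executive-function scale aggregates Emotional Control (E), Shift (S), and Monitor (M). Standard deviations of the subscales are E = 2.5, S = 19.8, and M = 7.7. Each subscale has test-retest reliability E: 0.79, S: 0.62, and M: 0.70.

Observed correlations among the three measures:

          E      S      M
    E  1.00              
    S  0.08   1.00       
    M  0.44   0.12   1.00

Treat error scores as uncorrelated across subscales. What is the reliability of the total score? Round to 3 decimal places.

0.676

Var(E+S+M) = 2.5² + 19.8² + 7.7² + 2·[2.5·19.8·0.08 + 2.5·7.7·0.44 + 19.8·7.7·0.12] = 457.58 + 61.4504 = 519.03.
Because errors are independent across components, Cov(Tᵢ,Tⱼ) = Cov(Xᵢ,Xⱼ); the off-diagonal part of the true-score variance is the same as above.
True-score variance = [2.5²·0.79 + 19.8²·0.62 + 7.7²·0.70] + 61.4504 = 289.505 + 61.4504 = 350.956.
Reliability = 350.956 / 519.03 = 0.676.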